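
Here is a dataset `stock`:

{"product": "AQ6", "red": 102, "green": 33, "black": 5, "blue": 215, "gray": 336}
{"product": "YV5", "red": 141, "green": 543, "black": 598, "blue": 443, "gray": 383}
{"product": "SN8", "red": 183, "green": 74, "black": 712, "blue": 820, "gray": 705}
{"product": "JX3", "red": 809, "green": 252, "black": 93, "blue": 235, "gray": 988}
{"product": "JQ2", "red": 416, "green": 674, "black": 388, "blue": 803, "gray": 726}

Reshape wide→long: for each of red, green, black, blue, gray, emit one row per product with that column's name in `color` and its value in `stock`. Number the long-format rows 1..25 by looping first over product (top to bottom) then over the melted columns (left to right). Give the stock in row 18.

93

25 rows total (5 × 5). Row 18: index ⌊(18-1)/5⌋ = 3 into product → JX3; (18-1) mod 5 = 2 into the melted columns → black.
So row 18 is (JX3, black, 93); stock = 93.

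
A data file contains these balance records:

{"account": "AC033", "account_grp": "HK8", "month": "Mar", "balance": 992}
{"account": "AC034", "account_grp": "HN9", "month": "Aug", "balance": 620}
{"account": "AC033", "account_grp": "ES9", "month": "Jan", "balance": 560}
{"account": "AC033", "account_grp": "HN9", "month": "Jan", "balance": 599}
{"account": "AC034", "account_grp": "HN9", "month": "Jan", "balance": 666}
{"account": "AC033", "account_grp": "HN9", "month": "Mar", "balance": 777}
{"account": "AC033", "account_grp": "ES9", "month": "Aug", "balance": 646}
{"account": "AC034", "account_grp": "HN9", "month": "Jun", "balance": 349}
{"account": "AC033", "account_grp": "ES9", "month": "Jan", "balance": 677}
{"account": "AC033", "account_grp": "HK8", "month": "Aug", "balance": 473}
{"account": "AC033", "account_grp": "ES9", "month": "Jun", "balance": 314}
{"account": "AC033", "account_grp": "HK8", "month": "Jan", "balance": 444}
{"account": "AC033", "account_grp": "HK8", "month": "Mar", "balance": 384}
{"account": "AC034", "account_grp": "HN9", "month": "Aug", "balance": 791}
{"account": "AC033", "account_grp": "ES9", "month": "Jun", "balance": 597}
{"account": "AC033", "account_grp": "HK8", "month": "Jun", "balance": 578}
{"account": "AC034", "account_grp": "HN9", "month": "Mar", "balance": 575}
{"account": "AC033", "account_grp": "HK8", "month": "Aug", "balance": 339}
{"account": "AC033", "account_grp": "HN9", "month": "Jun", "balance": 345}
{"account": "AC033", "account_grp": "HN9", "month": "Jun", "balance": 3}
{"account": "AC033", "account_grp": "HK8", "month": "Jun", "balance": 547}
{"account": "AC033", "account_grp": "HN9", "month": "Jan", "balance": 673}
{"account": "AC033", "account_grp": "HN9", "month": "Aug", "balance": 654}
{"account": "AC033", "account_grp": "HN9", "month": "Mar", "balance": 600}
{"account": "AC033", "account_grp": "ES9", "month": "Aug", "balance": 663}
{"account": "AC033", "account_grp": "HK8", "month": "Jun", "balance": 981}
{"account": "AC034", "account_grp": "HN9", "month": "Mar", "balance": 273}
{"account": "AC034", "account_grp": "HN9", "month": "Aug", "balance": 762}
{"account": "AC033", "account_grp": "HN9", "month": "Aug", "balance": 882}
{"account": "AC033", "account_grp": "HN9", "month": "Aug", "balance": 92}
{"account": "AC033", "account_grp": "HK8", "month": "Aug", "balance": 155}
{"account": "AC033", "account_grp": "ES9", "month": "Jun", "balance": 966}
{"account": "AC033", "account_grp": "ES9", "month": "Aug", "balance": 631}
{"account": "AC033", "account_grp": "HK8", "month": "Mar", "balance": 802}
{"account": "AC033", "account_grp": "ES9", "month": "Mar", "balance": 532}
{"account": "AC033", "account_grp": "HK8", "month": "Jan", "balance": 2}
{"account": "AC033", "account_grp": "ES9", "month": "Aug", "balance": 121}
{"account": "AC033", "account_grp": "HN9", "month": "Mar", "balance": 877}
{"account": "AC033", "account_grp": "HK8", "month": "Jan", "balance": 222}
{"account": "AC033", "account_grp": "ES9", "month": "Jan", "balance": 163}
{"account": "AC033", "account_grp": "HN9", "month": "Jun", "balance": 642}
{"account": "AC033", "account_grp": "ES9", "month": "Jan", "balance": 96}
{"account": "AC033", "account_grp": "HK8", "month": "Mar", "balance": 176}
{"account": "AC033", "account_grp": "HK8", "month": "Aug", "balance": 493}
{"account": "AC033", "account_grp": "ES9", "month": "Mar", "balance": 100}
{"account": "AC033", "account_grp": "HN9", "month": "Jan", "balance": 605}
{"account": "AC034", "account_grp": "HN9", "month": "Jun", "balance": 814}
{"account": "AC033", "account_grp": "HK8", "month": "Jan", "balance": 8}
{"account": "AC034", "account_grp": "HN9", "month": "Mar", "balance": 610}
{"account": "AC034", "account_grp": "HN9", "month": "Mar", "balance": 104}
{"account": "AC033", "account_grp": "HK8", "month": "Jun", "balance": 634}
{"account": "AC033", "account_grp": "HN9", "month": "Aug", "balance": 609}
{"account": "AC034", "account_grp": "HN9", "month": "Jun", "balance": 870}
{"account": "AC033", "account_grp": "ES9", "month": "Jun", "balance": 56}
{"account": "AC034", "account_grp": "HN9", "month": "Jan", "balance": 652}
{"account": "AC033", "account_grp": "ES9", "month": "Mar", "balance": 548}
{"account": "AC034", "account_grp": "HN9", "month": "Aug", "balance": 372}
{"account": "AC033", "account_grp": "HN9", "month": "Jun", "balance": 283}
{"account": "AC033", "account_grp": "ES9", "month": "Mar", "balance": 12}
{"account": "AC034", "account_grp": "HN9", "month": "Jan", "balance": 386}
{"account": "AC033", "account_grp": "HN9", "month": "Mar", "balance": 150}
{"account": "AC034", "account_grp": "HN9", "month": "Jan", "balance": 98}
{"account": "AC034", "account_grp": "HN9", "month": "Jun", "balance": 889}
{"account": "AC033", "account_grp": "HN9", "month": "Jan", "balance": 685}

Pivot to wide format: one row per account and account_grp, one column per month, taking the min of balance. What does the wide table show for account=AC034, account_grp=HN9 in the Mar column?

Rows with account=AC034, account_grp=HN9 and month=Mar: balance values are 575, 273, 610, 104.
min(575, 273, 610, 104) = 104.

104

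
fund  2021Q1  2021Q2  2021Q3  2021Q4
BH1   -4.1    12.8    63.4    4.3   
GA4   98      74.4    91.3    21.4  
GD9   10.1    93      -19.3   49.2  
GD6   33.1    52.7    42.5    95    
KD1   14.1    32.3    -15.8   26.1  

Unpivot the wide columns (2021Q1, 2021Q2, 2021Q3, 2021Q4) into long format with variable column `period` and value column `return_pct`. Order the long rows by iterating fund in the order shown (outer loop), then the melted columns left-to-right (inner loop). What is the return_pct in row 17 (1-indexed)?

14.1

20 rows total (5 × 4). Row 17: index ⌊(17-1)/4⌋ = 4 into fund → KD1; (17-1) mod 4 = 0 into the melted columns → 2021Q1.
So row 17 is (KD1, 2021Q1, 14.1); return_pct = 14.1.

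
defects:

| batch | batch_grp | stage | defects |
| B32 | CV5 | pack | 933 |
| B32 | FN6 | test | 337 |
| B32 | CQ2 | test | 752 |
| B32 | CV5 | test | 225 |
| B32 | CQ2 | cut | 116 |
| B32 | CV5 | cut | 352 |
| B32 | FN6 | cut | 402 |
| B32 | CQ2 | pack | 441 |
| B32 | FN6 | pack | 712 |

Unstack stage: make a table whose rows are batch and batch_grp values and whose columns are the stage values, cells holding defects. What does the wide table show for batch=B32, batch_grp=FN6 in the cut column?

402

Wide layout: rows indexed by batch and batch_grp, columns are the 3 distinct stage values (pack, test, cut).
Cell (batch=B32, batch_grp=FN6, stage=cut) draws from the long row where batch=B32, batch_grp=FN6 and stage=cut, which has defects=402.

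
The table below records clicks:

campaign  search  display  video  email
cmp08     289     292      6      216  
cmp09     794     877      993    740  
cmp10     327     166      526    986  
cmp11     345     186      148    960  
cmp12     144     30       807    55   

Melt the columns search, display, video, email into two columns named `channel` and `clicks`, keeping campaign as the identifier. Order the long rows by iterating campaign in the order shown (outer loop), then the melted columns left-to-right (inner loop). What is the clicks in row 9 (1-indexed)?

20 rows total (5 × 4). Row 9: index ⌊(9-1)/4⌋ = 2 into campaign → cmp10; (9-1) mod 4 = 0 into the melted columns → search.
So row 9 is (cmp10, search, 327); clicks = 327.

327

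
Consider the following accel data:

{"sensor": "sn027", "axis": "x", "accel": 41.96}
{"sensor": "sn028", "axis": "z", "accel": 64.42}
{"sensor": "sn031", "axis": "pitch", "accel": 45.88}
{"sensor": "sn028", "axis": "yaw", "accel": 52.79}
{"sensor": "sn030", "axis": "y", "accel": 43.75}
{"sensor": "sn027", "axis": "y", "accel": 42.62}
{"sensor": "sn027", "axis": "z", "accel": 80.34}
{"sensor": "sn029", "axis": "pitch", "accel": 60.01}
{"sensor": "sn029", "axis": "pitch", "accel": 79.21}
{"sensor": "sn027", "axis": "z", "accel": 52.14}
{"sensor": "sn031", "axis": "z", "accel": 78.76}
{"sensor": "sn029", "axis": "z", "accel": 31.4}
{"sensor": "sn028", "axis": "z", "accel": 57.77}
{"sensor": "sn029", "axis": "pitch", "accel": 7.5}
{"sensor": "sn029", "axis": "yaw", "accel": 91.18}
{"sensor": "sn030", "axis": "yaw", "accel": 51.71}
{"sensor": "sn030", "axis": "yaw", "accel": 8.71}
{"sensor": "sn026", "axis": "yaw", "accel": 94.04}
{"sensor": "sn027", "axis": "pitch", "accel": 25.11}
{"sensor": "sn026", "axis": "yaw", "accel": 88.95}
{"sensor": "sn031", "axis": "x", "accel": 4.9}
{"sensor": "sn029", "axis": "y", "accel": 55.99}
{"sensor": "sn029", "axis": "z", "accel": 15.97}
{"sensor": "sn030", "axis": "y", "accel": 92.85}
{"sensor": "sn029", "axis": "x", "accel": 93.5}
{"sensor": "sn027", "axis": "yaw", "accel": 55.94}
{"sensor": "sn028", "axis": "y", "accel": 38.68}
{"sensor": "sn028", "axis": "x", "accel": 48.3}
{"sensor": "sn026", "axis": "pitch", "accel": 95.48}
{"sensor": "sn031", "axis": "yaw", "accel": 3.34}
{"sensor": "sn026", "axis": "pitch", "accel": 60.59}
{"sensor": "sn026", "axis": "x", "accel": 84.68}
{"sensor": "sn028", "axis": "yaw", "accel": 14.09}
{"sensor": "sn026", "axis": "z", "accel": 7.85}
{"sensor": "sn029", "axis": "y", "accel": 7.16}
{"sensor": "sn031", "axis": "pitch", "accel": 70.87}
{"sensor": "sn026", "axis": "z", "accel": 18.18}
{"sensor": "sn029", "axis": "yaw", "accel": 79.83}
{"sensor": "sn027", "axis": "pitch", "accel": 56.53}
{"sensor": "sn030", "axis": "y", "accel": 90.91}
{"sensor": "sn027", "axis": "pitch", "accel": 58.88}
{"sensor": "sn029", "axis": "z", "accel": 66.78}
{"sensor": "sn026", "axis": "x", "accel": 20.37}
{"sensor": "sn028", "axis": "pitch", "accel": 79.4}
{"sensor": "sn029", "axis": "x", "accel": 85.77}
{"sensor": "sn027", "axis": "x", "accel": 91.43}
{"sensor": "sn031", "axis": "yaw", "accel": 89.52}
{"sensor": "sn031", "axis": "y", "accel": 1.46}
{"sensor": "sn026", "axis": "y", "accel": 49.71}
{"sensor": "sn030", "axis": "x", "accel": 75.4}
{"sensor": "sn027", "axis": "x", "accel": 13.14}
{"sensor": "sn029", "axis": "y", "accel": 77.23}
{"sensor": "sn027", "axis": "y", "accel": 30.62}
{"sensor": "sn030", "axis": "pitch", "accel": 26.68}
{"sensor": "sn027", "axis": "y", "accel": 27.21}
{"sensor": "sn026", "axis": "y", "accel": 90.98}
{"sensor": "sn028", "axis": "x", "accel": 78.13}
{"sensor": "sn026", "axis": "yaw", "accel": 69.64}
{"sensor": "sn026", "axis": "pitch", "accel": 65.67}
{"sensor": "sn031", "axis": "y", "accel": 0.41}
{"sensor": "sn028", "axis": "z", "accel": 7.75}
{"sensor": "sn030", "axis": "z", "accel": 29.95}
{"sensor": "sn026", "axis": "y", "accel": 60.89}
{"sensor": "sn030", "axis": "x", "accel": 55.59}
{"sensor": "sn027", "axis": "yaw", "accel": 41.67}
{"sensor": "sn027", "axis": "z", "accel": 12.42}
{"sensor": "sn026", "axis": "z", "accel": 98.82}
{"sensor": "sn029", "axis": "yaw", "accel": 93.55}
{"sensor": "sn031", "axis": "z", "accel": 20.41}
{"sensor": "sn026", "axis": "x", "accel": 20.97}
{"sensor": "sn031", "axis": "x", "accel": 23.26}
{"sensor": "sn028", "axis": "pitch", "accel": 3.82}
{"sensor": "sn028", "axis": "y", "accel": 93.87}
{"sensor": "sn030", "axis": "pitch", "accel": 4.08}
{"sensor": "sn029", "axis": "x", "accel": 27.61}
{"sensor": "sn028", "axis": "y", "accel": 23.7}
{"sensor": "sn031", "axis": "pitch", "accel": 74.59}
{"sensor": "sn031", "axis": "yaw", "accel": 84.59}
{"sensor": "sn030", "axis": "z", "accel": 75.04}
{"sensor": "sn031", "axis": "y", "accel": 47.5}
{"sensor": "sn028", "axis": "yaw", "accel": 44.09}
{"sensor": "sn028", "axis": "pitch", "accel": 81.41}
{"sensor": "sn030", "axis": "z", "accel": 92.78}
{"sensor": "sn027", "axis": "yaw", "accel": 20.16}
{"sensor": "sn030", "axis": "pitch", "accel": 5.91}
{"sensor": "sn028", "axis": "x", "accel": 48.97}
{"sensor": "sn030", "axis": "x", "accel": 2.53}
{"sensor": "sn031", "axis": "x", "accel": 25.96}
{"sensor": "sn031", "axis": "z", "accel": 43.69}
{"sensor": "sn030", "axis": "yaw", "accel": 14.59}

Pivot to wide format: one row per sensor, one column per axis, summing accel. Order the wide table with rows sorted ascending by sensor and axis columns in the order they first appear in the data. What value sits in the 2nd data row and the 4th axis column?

117.77

With rows sorted ascending by sensor, row 2 is sensor=sn027. axis columns in first-appearance order: x, z, pitch, yaw, y; column 4 is yaw.
Long rows with sensor=sn027, axis=yaw: 55.94 + 41.67 + 20.16 = 117.77.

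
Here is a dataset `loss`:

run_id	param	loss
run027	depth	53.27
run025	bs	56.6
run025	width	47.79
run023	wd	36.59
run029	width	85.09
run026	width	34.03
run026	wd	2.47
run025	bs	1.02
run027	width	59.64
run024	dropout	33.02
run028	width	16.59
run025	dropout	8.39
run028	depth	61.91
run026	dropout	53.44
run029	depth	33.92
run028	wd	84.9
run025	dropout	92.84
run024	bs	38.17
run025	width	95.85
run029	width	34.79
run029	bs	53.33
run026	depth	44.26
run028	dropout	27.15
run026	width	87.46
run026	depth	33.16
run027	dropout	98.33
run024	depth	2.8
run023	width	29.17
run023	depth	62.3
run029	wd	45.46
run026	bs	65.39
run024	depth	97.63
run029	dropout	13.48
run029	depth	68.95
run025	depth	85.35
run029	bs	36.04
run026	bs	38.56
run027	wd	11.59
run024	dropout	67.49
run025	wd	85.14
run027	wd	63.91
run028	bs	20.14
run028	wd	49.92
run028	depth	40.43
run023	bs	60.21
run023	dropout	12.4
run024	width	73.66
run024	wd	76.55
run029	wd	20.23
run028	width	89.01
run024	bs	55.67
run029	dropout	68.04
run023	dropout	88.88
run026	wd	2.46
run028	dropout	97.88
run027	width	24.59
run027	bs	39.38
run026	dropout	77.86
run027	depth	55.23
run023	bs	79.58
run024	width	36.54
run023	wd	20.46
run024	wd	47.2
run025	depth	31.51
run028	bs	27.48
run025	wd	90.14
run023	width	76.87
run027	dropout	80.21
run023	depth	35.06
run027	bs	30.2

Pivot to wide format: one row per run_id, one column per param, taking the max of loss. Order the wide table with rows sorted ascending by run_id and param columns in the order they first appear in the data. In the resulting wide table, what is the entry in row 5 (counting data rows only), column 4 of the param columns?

With rows sorted ascending by run_id, row 5 is run_id=run027. param columns in first-appearance order: depth, bs, width, wd, dropout; column 4 is wd.
Long rows with run_id=run027, param=wd: max(11.59, 63.91) = 63.91.

63.91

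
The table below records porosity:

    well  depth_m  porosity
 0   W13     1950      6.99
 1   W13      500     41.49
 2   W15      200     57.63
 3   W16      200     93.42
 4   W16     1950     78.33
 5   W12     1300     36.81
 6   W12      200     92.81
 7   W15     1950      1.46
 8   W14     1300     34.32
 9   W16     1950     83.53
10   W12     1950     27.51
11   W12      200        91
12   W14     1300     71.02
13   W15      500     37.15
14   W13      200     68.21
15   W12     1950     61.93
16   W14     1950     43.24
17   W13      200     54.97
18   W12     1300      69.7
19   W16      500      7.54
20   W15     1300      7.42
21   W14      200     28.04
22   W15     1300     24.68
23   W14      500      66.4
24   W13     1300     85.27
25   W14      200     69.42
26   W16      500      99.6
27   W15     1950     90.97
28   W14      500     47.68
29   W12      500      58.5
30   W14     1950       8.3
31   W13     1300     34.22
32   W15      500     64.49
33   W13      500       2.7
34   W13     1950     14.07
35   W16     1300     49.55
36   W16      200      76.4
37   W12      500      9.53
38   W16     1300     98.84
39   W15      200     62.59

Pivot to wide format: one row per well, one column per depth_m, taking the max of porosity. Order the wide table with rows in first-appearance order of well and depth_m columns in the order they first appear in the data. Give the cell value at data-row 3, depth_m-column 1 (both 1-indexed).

With rows in first-appearance order of well, row 3 is well=W16. depth_m columns in first-appearance order: 1950, 500, 200, 1300; column 1 is 1950.
Long rows with well=W16, depth_m=1950: max(78.33, 83.53) = 83.53.

83.53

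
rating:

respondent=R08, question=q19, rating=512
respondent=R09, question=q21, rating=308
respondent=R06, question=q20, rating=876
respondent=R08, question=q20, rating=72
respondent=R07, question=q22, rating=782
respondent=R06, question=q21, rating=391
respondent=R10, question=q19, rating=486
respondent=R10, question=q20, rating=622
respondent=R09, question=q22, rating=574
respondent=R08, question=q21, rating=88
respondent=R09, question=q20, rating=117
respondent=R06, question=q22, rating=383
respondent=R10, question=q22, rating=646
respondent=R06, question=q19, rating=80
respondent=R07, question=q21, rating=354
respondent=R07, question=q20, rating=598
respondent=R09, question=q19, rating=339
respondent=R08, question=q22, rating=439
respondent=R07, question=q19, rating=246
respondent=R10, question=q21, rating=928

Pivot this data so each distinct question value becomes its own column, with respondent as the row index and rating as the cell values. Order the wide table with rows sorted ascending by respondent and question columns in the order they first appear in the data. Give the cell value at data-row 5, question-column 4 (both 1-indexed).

With rows sorted ascending by respondent, row 5 is respondent=R10. question columns in first-appearance order: q19, q21, q20, q22; column 4 is q22.
Long rows with respondent=R10, question=q22: rating = 646.

646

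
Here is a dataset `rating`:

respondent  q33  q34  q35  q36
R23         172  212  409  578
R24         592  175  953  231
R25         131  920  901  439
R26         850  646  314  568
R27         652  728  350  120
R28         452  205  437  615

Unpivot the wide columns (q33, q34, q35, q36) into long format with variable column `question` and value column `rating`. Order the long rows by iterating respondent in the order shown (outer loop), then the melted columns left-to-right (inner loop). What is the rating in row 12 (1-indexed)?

439

24 rows total (6 × 4). Row 12: index ⌊(12-1)/4⌋ = 2 into respondent → R25; (12-1) mod 4 = 3 into the melted columns → q36.
So row 12 is (R25, q36, 439); rating = 439.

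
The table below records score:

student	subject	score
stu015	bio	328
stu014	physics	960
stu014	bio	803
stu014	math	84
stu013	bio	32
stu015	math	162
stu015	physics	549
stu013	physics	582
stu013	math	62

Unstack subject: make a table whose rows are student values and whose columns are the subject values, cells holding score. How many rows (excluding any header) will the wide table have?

3

3 distinct student values → 3 rows.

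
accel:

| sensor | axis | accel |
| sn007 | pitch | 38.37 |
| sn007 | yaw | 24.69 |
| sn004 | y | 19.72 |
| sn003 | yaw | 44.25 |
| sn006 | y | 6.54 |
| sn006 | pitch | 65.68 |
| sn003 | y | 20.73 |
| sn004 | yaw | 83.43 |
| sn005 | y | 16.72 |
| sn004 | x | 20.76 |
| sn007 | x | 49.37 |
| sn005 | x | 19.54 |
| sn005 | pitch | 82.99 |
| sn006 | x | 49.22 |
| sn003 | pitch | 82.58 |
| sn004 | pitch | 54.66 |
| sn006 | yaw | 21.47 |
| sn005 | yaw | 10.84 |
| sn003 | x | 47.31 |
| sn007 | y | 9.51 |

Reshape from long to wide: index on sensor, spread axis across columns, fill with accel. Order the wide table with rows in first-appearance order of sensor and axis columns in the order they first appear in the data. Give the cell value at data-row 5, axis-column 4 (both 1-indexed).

19.54

With rows in first-appearance order of sensor, row 5 is sensor=sn005. axis columns in first-appearance order: pitch, yaw, y, x; column 4 is x.
Long rows with sensor=sn005, axis=x: accel = 19.54.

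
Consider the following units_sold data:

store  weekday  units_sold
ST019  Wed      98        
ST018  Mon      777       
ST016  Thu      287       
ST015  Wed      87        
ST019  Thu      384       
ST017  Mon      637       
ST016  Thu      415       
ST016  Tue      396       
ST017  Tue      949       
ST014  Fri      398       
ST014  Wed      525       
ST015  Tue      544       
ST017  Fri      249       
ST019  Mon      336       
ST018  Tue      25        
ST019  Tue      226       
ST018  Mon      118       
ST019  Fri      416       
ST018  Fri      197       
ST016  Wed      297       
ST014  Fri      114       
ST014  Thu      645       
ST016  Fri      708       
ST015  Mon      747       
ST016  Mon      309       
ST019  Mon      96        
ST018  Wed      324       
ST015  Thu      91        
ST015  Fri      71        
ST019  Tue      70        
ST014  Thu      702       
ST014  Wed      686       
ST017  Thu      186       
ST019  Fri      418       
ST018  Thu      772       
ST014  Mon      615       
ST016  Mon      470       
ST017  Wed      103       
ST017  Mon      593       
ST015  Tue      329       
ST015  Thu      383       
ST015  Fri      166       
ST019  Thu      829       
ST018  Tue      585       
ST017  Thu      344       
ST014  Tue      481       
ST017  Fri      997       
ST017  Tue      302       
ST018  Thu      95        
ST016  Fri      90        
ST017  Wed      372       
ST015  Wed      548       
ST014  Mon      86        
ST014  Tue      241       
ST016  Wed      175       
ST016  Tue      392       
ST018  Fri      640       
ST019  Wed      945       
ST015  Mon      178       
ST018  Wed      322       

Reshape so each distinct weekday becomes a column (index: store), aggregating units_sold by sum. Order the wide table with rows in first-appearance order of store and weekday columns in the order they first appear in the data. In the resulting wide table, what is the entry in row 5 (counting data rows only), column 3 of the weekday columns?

530

With rows in first-appearance order of store, row 5 is store=ST017. weekday columns in first-appearance order: Wed, Mon, Thu, Tue, Fri; column 3 is Thu.
Long rows with store=ST017, weekday=Thu: 186 + 344 = 530.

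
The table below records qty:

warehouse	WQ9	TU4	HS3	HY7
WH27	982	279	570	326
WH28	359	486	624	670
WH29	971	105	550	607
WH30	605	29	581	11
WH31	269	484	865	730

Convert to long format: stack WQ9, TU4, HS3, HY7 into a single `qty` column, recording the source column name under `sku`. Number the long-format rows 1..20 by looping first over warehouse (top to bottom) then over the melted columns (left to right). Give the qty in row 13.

20 rows total (5 × 4). Row 13: index ⌊(13-1)/4⌋ = 3 into warehouse → WH30; (13-1) mod 4 = 0 into the melted columns → WQ9.
So row 13 is (WH30, WQ9, 605); qty = 605.

605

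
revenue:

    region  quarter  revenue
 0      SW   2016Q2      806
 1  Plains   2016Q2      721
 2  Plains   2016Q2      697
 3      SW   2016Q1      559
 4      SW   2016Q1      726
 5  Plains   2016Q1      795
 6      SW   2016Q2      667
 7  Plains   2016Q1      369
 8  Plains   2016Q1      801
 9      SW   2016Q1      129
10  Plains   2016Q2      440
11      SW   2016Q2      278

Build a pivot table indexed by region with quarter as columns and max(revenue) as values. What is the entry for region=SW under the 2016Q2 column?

Rows with region=SW and quarter=2016Q2: revenue values are 806, 667, 278.
max(806, 667, 278) = 806.

806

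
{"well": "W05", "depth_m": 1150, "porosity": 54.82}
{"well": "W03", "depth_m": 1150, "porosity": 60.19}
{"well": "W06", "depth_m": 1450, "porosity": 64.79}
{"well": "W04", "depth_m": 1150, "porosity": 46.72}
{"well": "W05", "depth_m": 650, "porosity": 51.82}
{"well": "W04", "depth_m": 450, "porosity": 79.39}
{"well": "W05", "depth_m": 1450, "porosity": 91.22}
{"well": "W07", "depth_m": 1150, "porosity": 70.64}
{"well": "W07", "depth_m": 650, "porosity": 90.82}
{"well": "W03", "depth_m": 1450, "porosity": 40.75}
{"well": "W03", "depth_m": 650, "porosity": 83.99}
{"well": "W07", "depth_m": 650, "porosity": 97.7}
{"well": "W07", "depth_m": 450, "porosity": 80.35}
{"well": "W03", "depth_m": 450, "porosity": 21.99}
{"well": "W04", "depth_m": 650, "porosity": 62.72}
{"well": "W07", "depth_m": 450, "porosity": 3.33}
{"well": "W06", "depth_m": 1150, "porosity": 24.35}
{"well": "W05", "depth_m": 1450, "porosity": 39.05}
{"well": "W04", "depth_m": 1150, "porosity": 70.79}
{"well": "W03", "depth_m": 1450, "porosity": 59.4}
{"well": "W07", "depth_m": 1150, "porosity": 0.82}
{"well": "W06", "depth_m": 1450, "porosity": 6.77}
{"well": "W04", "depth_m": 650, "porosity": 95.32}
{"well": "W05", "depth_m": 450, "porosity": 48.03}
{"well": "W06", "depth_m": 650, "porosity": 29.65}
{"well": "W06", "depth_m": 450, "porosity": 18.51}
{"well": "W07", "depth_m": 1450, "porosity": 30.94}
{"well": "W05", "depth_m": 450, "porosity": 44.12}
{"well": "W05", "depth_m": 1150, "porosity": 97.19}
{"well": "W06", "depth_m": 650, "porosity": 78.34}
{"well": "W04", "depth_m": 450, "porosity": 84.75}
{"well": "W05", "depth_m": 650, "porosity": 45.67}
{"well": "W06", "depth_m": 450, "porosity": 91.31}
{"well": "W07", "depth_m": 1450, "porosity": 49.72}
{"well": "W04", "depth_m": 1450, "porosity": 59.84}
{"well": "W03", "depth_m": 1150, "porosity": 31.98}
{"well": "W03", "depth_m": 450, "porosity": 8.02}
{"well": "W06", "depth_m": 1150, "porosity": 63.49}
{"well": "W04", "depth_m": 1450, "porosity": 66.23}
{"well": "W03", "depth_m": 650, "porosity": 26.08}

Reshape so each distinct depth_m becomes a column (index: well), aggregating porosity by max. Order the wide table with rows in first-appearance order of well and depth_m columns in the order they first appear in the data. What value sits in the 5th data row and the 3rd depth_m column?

With rows in first-appearance order of well, row 5 is well=W07. depth_m columns in first-appearance order: 1150, 1450, 650, 450; column 3 is 650.
Long rows with well=W07, depth_m=650: max(90.82, 97.7) = 97.7.

97.7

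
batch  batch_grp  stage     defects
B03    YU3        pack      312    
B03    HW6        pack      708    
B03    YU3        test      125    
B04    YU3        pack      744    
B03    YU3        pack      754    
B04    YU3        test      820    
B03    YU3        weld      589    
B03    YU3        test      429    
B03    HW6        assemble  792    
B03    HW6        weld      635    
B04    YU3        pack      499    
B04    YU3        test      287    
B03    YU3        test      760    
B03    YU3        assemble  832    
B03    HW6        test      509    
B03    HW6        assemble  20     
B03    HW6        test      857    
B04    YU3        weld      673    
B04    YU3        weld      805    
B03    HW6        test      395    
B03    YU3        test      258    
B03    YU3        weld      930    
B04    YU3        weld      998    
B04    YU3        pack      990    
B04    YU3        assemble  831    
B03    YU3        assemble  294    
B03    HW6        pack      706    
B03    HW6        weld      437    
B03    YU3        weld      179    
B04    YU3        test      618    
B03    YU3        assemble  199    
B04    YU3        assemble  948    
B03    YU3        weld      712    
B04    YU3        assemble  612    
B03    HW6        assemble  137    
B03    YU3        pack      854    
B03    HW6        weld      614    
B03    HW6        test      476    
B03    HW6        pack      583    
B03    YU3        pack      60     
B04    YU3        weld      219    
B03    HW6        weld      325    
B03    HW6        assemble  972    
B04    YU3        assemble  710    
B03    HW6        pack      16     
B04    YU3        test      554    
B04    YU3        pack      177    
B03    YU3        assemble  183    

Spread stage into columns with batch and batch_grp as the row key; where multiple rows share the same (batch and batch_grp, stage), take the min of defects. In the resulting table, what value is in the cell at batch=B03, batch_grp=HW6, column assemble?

Rows with batch=B03, batch_grp=HW6 and stage=assemble: defects values are 792, 20, 137, 972.
min(792, 20, 137, 972) = 20.

20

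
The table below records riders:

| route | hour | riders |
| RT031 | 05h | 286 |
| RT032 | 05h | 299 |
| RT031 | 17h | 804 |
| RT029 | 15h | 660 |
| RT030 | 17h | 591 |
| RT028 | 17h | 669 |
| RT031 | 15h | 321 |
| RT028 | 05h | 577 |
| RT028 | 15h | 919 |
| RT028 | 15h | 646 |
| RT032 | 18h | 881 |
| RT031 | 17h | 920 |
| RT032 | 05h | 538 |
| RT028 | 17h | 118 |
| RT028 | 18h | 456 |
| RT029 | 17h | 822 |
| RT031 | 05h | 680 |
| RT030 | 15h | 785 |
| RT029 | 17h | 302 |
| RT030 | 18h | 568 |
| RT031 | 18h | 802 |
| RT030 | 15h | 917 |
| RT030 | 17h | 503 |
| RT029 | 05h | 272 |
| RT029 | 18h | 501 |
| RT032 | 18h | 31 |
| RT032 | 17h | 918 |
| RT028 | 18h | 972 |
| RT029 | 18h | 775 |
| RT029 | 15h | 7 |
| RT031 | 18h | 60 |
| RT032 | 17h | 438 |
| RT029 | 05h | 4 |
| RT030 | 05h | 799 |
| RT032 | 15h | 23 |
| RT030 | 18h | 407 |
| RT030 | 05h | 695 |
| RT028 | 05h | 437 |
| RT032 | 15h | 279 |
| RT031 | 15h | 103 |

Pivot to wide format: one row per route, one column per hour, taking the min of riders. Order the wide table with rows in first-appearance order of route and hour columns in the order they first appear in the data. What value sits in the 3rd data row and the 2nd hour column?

With rows in first-appearance order of route, row 3 is route=RT029. hour columns in first-appearance order: 05h, 17h, 15h, 18h; column 2 is 17h.
Long rows with route=RT029, hour=17h: min(822, 302) = 302.

302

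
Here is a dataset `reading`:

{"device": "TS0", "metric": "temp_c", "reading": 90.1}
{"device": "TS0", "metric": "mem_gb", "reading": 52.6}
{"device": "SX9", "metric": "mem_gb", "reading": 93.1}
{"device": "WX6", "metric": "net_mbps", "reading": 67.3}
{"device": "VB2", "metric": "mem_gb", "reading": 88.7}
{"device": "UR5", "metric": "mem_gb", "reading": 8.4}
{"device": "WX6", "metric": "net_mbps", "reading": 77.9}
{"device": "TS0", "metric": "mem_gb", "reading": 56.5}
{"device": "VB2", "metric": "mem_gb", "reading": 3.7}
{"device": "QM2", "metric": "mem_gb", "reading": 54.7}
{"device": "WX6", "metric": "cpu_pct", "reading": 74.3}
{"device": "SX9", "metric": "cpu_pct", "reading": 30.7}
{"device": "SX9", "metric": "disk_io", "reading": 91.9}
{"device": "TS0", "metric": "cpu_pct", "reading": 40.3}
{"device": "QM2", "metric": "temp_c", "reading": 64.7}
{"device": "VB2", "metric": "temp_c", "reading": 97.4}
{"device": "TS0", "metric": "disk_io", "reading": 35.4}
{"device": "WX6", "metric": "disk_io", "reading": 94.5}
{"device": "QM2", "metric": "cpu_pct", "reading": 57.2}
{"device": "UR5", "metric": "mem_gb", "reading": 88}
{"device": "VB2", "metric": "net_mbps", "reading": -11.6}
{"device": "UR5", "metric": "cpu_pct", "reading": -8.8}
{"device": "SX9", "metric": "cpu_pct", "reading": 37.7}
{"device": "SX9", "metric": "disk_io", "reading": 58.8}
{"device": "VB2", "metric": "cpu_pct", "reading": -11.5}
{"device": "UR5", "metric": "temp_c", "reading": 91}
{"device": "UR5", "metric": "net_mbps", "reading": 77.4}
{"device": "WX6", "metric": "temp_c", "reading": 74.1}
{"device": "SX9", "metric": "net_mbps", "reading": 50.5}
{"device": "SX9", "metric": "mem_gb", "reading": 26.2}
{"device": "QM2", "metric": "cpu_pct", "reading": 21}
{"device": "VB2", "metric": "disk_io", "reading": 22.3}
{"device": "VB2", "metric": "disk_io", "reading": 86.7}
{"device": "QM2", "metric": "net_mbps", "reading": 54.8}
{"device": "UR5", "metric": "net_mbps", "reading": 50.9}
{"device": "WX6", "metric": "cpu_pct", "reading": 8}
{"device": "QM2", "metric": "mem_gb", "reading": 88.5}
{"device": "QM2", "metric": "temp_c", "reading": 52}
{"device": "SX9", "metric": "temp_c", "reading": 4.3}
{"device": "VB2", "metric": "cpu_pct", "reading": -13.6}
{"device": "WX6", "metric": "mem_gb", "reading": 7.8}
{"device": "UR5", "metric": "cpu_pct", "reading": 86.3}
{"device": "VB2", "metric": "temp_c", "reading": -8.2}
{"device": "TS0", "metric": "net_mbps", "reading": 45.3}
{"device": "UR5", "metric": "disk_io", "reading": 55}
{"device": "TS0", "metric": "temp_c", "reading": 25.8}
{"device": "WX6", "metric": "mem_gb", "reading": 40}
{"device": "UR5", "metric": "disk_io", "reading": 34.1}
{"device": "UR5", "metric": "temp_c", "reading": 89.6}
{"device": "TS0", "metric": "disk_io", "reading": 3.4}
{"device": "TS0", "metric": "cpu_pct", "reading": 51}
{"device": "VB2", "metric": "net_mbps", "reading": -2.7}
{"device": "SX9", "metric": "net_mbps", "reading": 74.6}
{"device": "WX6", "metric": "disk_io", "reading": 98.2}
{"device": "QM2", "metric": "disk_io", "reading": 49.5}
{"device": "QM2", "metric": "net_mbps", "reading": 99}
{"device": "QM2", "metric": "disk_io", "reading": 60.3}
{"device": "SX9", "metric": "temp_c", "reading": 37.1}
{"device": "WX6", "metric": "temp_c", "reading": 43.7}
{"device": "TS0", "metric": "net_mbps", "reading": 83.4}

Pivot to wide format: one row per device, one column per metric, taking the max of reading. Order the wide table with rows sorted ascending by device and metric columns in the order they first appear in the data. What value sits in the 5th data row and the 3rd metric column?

-2.7

With rows sorted ascending by device, row 5 is device=VB2. metric columns in first-appearance order: temp_c, mem_gb, net_mbps, cpu_pct, disk_io; column 3 is net_mbps.
Long rows with device=VB2, metric=net_mbps: max(-11.6, -2.7) = -2.7.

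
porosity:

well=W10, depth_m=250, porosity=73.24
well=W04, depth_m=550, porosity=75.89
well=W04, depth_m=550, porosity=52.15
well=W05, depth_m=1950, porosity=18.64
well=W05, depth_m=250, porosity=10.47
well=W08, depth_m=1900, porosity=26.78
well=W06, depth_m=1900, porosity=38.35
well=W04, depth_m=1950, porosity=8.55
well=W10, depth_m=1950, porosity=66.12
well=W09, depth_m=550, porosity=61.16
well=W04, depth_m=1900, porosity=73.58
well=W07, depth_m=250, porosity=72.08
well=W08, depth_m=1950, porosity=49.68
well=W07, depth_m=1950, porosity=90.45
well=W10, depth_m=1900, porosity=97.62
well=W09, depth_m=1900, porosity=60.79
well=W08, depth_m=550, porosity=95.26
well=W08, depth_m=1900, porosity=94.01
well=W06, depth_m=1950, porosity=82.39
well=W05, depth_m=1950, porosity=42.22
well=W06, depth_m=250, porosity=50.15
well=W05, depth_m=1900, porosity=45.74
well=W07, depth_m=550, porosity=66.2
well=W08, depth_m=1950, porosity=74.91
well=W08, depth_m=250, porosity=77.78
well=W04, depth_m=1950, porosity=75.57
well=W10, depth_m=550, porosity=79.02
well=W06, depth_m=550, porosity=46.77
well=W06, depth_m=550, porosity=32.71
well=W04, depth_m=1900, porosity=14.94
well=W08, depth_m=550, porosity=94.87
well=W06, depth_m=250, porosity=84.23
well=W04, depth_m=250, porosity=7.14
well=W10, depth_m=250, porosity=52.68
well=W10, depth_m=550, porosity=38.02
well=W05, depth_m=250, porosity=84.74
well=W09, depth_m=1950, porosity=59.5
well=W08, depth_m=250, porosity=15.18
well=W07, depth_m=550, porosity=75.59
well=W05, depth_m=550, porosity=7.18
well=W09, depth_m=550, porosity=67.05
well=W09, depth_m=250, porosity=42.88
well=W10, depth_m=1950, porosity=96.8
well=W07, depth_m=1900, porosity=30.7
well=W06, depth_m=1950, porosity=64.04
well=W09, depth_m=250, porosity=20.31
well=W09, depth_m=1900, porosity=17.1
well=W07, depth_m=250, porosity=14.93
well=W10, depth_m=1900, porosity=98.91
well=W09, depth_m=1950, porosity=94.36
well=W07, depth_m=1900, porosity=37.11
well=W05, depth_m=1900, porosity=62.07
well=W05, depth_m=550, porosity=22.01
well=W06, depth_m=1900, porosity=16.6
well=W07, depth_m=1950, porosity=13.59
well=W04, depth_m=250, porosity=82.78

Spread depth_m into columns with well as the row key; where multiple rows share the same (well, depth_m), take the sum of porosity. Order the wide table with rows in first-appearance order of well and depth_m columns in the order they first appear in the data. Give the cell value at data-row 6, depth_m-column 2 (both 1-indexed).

128.21

With rows in first-appearance order of well, row 6 is well=W09. depth_m columns in first-appearance order: 250, 550, 1950, 1900; column 2 is 550.
Long rows with well=W09, depth_m=550: 61.16 + 67.05 = 128.21.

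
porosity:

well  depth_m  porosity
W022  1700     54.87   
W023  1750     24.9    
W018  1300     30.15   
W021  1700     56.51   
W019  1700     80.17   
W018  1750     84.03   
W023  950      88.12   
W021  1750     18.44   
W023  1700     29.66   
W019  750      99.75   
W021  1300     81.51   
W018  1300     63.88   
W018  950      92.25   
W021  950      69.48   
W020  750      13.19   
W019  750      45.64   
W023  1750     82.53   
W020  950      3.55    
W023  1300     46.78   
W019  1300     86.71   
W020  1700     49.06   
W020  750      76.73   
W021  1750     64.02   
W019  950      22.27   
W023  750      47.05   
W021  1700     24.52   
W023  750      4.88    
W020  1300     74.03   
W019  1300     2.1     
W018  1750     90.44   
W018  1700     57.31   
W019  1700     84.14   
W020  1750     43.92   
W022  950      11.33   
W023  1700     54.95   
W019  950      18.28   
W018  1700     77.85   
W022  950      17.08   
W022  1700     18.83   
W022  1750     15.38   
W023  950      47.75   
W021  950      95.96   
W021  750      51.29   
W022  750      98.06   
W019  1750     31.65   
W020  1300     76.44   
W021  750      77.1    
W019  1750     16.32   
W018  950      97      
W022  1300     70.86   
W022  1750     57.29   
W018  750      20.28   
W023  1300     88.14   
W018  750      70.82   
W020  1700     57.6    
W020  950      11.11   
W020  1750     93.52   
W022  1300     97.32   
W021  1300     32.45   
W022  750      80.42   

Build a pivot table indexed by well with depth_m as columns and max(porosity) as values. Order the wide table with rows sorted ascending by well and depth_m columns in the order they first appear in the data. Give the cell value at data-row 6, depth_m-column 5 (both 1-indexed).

With rows sorted ascending by well, row 6 is well=W023. depth_m columns in first-appearance order: 1700, 1750, 1300, 950, 750; column 5 is 750.
Long rows with well=W023, depth_m=750: max(47.05, 4.88) = 47.05.

47.05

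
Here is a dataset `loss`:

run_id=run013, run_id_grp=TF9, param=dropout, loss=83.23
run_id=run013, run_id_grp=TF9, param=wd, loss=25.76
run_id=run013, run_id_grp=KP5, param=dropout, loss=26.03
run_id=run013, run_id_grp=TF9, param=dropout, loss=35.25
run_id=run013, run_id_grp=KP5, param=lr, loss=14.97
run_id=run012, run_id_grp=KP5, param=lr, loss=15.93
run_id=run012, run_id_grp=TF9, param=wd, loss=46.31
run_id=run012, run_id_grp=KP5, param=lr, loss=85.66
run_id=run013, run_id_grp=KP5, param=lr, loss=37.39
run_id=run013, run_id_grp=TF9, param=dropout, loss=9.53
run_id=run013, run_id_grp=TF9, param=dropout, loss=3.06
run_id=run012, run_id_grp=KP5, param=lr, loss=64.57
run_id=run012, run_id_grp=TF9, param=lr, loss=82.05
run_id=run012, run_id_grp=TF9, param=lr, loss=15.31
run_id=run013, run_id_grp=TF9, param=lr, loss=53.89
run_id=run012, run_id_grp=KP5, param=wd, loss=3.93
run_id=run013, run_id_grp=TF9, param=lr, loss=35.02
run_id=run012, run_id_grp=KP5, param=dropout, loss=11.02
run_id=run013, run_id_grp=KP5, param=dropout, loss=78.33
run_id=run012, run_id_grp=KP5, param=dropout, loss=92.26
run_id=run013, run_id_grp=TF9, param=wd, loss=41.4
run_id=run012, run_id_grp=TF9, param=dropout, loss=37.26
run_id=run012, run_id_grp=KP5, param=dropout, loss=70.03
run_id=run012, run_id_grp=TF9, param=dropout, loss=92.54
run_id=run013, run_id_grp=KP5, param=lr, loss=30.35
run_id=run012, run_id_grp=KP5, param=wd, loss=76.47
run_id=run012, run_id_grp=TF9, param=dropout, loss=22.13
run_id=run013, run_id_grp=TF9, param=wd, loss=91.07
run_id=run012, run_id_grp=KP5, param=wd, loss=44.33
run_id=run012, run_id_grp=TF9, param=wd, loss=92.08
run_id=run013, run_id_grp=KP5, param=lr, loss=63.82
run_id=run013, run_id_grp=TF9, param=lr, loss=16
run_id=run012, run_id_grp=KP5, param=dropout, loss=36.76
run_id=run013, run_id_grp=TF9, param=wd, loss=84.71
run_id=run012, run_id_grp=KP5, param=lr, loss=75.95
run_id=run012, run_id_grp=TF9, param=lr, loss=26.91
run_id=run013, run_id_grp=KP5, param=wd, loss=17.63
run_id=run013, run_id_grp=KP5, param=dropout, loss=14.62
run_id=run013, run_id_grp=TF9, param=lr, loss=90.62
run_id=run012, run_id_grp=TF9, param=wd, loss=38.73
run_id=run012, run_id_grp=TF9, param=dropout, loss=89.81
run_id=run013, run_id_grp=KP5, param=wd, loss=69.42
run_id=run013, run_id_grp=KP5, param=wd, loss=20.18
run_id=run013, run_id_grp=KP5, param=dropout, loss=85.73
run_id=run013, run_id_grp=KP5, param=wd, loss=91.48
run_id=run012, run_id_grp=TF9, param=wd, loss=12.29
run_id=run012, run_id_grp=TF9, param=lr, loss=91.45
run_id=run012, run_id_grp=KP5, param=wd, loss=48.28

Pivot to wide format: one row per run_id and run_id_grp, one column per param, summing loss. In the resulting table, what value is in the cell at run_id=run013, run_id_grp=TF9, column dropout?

Rows with run_id=run013, run_id_grp=TF9 and param=dropout: loss values are 83.23, 35.25, 9.53, 3.06.
83.23 + 35.25 + 9.53 + 3.06 = 131.07.

131.07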